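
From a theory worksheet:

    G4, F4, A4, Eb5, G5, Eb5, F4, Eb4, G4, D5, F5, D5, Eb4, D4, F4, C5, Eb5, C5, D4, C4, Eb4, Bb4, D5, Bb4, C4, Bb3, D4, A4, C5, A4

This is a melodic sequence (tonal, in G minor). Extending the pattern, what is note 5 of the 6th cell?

Bb4

Grouping in 6s, the 5th note of each cell is G5, F5, Eb5, D5, C5.
Each moves down a 2nd; the next is Bb4.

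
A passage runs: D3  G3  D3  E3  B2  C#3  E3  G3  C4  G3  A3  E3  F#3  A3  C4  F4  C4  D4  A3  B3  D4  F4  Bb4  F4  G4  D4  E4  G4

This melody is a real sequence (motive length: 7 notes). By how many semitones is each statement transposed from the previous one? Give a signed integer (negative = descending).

5

Unit = 7 notes; the statements start on D3, G3, C4, F4, moving up a 4th each time.
D3→G3 is 55 − 50 = 5 semitones.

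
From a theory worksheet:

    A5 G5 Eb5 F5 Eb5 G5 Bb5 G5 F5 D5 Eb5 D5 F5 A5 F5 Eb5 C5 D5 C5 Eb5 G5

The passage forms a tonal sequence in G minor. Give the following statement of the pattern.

The 7-note cells begin on A5, G5, F5 — each down a 2nd from the last.
So cell 4 is Eb5 D5 Bb4 C5 Bb4 D5 F5.

Eb5 D5 Bb4 C5 Bb4 D5 F5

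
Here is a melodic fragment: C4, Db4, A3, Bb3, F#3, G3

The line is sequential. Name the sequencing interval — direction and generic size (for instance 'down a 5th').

Taking 2-note groups, the heads are C4, A3, F#3: the pattern moves down a 3rd.
C4 to A3 is down a 3rd.

down a 3rd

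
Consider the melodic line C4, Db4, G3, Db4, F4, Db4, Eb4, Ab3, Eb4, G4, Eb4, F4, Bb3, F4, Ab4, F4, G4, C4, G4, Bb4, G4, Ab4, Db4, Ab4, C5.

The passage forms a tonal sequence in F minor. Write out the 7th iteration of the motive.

Bb4 C5 F4 C5 Eb5

The 5-note cells begin on C4, Db4, Eb4, F4, G4 — each up a 2nd from the last.
Extending up a 2nd: Ab4 → Bb4.
So cell 7 is Bb4 C5 F4 C5 Eb5.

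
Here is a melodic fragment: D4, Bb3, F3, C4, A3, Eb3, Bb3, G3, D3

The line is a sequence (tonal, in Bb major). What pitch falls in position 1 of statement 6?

F3

Grouping in 3s, the 1st note of each cell is D4, C4, Bb3.
Each moves down a 2nd. Continuing: A3 → G3 → F3.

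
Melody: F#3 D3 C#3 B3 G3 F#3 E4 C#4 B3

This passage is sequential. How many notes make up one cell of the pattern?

9 notes total. Splitting into 3 groups of 3:
F#3 D3 C#3 | B3 G3 F#3 | E4 C#4 B3
Every group is a transposition up a 4th of the one before; no shorter unit works.

3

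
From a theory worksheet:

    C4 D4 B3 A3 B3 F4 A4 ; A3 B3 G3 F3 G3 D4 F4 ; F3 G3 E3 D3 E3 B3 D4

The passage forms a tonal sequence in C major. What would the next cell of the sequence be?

D3 E3 C3 B2 C3 G3 B3

The 7-note cells begin on C4, A3, F3 — each down a 3rd from the last.
Statement 4 starts on D3 and keeps the same diatonic contour: D3 E3 C3 B2 C3 G3 B3.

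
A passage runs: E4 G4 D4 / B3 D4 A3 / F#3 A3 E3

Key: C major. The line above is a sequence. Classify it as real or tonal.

Each cell has the same semitone pattern (3, -5) — intervals are preserved exactly.
And F#3 lies outside C major, so the sequence is real rather than tonal.

real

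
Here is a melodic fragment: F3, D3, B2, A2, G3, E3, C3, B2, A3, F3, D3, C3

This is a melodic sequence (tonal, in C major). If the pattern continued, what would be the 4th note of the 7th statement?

G3

Grouping in 4s, the 4th note of each cell is A2, B2, C3.
Carrying that up a 2nd forward: D3 → E3 → F3 → G3.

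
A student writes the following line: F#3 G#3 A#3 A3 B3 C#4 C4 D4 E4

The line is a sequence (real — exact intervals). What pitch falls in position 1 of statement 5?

The unit is 3 notes. Position-1 pitches of the 3 shown cells: F#3, A3, C4.
Each moves up a 3rd. Continuing: Eb4 → Gb4.

Gb4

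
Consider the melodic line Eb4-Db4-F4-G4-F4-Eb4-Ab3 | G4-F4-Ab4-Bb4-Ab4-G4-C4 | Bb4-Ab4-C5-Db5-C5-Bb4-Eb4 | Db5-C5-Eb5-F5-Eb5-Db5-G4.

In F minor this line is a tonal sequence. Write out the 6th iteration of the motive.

Ab5 G5 Bb5 C6 Bb5 Ab5 Db5

Taking 7-note groups, the heads are Eb4, G4, Bb4, Db5: the pattern moves up a 3rd.
Continuing the starts: F5 → Ab5.
So cell 6 is Ab5 G5 Bb5 C6 Bb5 Ab5 Db5.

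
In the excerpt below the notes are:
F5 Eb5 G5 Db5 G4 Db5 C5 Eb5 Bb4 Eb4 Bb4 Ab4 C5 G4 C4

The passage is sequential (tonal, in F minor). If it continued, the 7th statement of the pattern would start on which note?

Taking 5-note groups, the heads are F5, Db5, Bb4: the pattern moves down a 3rd.
Continuing: G4 → Eb4 → C4 → Ab3. Statement 7 starts on Ab3.

Ab3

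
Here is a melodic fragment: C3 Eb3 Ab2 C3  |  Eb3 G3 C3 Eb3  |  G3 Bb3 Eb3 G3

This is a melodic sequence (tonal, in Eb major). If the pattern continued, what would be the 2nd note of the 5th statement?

F4

The unit is 4 notes. Position-2 pitches of the 3 shown cells: Eb3, G3, Bb3.
Carrying that up a 3rd forward: D4 → F4.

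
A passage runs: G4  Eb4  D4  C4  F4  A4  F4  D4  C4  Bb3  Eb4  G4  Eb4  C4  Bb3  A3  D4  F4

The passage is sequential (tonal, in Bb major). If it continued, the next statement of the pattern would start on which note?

Taking 6-note groups, the heads are G4, F4, Eb4: the pattern moves down a 2nd.
The next head, down a 2nd from Eb4, is D4.

D4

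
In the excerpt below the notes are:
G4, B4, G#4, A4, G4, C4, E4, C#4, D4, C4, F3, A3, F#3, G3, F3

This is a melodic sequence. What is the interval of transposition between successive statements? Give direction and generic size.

With a 5-note motive the entries are G4, C4, F3, each down a 5th from the previous.
From G4 to C4: down a 5th.

down a 5th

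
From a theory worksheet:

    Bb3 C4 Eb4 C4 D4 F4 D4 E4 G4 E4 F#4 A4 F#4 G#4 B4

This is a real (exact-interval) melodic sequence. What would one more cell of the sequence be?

With a 3-note motive the entries are Bb3, C4, D4, E4, F#4, each up a 2nd from the previous.
So cell 6 is G#4 A#4 C#5.

G#4 A#4 C#5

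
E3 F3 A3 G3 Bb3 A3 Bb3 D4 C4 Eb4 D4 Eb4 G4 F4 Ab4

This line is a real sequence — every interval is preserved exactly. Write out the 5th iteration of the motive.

With a 5-note motive the entries are E3, A3, D4, each up a 4th from the previous.
Continuing the starts: G4 → C5.
From C5 the exact shape gives C5 Db5 F5 Eb5 Gb5.

C5 Db5 F5 Eb5 Gb5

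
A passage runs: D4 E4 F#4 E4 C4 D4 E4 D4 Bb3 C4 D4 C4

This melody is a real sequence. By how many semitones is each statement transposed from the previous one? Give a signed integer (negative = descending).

Taking 4-note groups, the heads are D4, C4, Bb3: the pattern moves down a 2nd.
D4 to C4 spans -2 semitones.

-2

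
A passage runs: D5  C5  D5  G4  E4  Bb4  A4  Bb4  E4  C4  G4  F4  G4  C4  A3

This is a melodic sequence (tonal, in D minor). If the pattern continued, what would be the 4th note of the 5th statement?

Grouping in 5s, the 4th note of each cell is G4, E4, C4.
Each moves down a 3rd. Continuing: A3 → F3.

F3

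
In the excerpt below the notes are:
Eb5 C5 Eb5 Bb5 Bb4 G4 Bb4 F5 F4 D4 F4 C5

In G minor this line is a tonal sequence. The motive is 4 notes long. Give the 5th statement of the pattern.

With a 4-note motive the entries are Eb5, Bb4, F4, each down a 4th from the previous.
Extending down a 4th: C4 → G3.
Statement 5 starts on G3 and keeps the same diatonic contour: G3 Eb3 G3 D4.

G3 Eb3 G3 D4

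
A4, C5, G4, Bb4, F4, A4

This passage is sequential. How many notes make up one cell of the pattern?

2

Try groups of 2 (3 cells in 6 notes):
A4 C5 | G4 Bb4 | F4 A4
Every group is a transposition down a 2nd of the one before; no shorter unit works.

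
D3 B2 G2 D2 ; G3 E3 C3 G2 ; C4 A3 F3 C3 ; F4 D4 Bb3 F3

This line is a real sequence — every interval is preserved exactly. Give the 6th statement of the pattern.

The 4-note cells begin on D3, G3, C4, F4 — each up a 4th from the last.
Continuing the starts: Bb4 → Eb5.
So cell 6 is Eb5 C5 Ab4 Eb4.

Eb5 C5 Ab4 Eb4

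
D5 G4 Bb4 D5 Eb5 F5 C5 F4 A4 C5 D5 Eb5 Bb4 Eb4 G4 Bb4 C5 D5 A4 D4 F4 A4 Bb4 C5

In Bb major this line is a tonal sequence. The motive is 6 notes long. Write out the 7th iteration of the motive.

The 6-note cells begin on D5, C5, Bb4, A4 — each down a 2nd from the last.
Carrying on: G4 → F4 → Eb4.
From Eb4 the diatonic shape gives Eb4 A3 C4 Eb4 F4 G4.

Eb4 A3 C4 Eb4 F4 G4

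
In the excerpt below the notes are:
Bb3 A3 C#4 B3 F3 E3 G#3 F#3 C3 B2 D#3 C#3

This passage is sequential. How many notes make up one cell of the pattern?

Try groups of 4 (3 cells in 12 notes):
Bb3 A3 C#4 B3 | F3 E3 G#3 F#3 | C3 B2 D#3 C#3
That's a consistent down a 4th shift per cell, and no other grouping gives one.

4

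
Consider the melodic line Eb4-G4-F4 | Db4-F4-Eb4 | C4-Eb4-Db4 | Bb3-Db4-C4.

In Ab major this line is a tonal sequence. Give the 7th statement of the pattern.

With a 3-note motive the entries are Eb4, Db4, C4, Bb3, each down a 2nd from the previous.
Extending down a 2nd: Ab3 → G3 → F3.
Statement 7 starts on F3 and keeps the same diatonic contour: F3 Ab3 G3.

F3 Ab3 G3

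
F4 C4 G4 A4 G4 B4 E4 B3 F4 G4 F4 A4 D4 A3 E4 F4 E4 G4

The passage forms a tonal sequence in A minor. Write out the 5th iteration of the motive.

B3 F3 C4 D4 C4 E4

Taking 6-note groups, the heads are F4, E4, D4: the pattern moves down a 2nd.
Continuing the starts: C4 → B3.
Statement 5 starts on B3 and keeps the same diatonic contour: B3 F3 C4 D4 C4 E4.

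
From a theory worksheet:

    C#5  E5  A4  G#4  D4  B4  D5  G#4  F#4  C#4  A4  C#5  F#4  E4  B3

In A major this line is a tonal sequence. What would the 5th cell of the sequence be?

The 5-note cells begin on C#5, B4, A4 — each down a 2nd from the last.
Carrying on: G#4 → F#4.
From F#4 the diatonic shape gives F#4 A4 D4 C#4 G#3.

F#4 A4 D4 C#4 G#3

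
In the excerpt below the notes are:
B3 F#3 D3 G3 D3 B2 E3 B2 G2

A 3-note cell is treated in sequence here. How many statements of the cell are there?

9 notes in groups of 3 gives 9/3 = 3 statements.
Starts: B3, G3, E3 — each down a 3rd.

3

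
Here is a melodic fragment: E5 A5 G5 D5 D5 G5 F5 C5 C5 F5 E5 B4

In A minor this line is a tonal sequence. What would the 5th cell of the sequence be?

With a 4-note motive the entries are E5, D5, C5, each down a 2nd from the previous.
Extending down a 2nd: B4 → A4.
So cell 5 is A4 D5 C5 G4.

A4 D5 C5 G4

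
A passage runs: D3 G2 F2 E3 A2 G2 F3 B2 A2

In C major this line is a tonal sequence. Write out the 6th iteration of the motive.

B3 E3 D3

The 3-note cells begin on D3, E3, F3 — each up a 2nd from the last.
Extending up a 2nd: G3 → A3 → B3.
So cell 6 is B3 E3 D3.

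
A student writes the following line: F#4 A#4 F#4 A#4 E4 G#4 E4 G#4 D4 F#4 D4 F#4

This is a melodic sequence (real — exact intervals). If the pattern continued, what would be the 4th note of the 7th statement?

Bb3

With 4-note cells, note 4 of each statement runs A#4, G#4, F#4.
Extending down a 2nd: E4 → D4 → C4 → Bb3.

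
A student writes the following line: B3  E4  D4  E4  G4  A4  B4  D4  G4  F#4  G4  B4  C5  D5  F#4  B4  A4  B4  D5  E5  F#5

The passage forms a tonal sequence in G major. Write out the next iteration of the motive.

A4 D5 C5 D5 F#5 G5 A5

With a 7-note motive the entries are B3, D4, F#4, each up a 3rd from the previous.
So cell 4 is A4 D5 C5 D5 F#5 G5 A5.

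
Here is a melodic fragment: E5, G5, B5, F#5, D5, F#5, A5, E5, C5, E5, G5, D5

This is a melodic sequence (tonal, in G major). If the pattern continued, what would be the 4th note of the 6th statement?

A4

The unit is 4 notes. Position-4 pitches of the 3 shown cells: F#5, E5, D5.
Each moves down a 2nd. Continuing: C5 → B4 → A4.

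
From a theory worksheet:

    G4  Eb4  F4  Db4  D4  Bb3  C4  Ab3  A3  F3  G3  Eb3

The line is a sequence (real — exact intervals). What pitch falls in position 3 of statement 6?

Grouping in 4s, the 3rd note of each cell is F4, C4, G3.
Extending down a 4th: D3 → A2 → E2.

E2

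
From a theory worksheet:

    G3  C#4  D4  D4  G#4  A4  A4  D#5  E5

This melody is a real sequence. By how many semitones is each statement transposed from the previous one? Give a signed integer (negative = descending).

7

Taking 3-note groups, the heads are G3, D4, A4: the pattern moves up a 5th.
G3 to D4 spans +7 semitones.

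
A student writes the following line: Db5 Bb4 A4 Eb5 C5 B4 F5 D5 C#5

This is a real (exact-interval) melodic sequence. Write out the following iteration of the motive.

G5 E5 D#5

Unit = 3 notes; the statements start on Db5, Eb5, F5, moving up a 2nd each time.
Statement 4 starts on G5 and keeps the same exact contour: G5 E5 D#5.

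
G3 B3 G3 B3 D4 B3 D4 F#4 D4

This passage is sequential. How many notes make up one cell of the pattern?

There are 9 notes; a 3-note unit gives 3 cells:
G3 B3 G3 | B3 D4 B3 | D4 F#4 D4
Each cell is the previous one up a 3rd — so the unit is 3 notes.

3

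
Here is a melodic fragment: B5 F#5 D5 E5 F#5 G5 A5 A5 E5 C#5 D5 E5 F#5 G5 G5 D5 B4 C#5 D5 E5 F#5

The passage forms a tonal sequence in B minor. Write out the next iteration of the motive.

F#5 C#5 A4 B4 C#5 D5 E5

Taking 7-note groups, the heads are B5, A5, G5: the pattern moves down a 2nd.
So cell 4 is F#5 C#5 A4 B4 C#5 D5 E5.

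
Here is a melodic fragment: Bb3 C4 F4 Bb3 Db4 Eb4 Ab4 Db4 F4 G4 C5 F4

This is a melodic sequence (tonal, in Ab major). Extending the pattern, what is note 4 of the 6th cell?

Eb5

The unit is 4 notes. Position-4 pitches of the 3 shown cells: Bb3, Db4, F4.
Carrying that up a 3rd forward: Ab4 → C5 → Eb5.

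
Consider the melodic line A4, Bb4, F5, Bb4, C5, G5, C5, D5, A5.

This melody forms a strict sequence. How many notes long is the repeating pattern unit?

3

There are 9 notes; a 3-note unit gives 3 cells:
A4 Bb4 F5 | Bb4 C5 G5 | C5 D5 A5
That's a consistent up a 2nd shift per cell, and no other grouping gives one.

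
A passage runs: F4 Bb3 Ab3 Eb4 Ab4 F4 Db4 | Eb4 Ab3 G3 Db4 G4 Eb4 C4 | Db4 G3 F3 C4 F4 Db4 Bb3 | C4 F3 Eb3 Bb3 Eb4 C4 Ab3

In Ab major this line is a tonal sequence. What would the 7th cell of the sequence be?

G3 C3 Bb2 F3 Bb3 G3 Eb3

The 7-note cells begin on F4, Eb4, Db4, C4 — each down a 2nd from the last.
Carrying on: Bb3 → Ab3 → G3.
So cell 7 is G3 C3 Bb2 F3 Bb3 G3 Eb3.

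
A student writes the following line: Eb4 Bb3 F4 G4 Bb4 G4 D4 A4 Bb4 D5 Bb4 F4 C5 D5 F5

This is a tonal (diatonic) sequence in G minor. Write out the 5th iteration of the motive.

F5 C5 G5 A5 C6

Taking 5-note groups, the heads are Eb4, G4, Bb4: the pattern moves up a 3rd.
Carrying on: D5 → F5.
Statement 5 starts on F5 and keeps the same diatonic contour: F5 C5 G5 A5 C6.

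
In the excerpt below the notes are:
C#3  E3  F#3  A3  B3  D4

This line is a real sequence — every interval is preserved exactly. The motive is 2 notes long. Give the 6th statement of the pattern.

D5 F5

Unit = 2 notes; the statements start on C#3, F#3, B3, moving up a 4th each time.
Carrying on: E4 → A4 → D5.
From D5 the exact shape gives D5 F5.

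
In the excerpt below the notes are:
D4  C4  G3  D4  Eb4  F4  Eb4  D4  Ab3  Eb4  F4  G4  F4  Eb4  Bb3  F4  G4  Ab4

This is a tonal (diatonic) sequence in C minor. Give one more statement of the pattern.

G4 F4 C4 G4 Ab4 Bb4

Taking 6-note groups, the heads are D4, Eb4, F4: the pattern moves up a 2nd.
So cell 4 is G4 F4 C4 G4 Ab4 Bb4.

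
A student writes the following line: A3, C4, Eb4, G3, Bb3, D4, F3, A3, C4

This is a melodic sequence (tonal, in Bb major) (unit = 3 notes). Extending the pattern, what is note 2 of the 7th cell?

D3

Grouping in 3s, the 2nd note of each cell is C4, Bb3, A3.
Extending down a 2nd: G3 → F3 → Eb3 → D3.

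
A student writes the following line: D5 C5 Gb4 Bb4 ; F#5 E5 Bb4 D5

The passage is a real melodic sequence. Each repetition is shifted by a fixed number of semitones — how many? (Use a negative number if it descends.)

4

The 4-note cells begin on D5, F#5 — each up a 3rd from the last.
D5→F#5 is 78 − 74 = 4 semitones.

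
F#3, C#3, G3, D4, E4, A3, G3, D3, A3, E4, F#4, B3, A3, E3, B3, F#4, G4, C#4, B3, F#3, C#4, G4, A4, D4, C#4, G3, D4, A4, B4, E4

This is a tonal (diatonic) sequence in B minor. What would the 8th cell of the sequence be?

F#4 C#4 G4 D5 E5 A4

Unit = 6 notes; the statements start on F#3, G3, A3, B3, C#4, moving up a 2nd each time.
Extending up a 2nd: D4 → E4 → F#4.
From F#4 the diatonic shape gives F#4 C#4 G4 D5 E5 A4.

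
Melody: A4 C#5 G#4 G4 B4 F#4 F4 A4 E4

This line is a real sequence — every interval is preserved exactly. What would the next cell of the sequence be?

Eb4 G4 D4

The 3-note cells begin on A4, G4, F4 — each down a 2nd from the last.
Statement 4 starts on Eb4 and keeps the same exact contour: Eb4 G4 D4.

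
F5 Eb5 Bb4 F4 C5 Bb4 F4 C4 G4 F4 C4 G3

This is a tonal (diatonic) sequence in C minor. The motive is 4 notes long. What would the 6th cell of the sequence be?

Eb3 D3 Ab2 Eb2

Unit = 4 notes; the statements start on F5, C5, G4, moving down a 4th each time.
Carrying on: D4 → Ab3 → Eb3.
So cell 6 is Eb3 D3 Ab2 Eb2.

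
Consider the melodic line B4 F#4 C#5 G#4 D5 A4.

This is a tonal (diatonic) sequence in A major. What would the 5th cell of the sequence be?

F#5 C#5

Unit = 2 notes; the statements start on B4, C#5, D5, moving up a 2nd each time.
Extending up a 2nd: E5 → F#5.
Statement 5 starts on F#5 and keeps the same diatonic contour: F#5 C#5.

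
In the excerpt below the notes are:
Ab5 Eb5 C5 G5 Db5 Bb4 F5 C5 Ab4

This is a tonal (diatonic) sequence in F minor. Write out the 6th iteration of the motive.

C5 G4 Eb4

Taking 3-note groups, the heads are Ab5, G5, F5: the pattern moves down a 2nd.
Extending down a 2nd: Eb5 → Db5 → C5.
Statement 6 starts on C5 and keeps the same diatonic contour: C5 G4 Eb4.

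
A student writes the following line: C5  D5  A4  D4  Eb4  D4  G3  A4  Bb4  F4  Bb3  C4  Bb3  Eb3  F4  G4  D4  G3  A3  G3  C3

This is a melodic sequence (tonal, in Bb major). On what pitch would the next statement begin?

D4

Taking 7-note groups, the heads are C5, A4, F4: the pattern moves down a 3rd.
One more step down a 3rd gives D4.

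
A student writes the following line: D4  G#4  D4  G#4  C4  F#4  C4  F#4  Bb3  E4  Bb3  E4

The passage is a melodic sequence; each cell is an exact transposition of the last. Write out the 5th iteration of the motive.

The 4-note cells begin on D4, C4, Bb3 — each down a 2nd from the last.
Continuing the starts: Ab3 → Gb3.
So cell 5 is Gb3 C4 Gb3 C4.

Gb3 C4 Gb3 C4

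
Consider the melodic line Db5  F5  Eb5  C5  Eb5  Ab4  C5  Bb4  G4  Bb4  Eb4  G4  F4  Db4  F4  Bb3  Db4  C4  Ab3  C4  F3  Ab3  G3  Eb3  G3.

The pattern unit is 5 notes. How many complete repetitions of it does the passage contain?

5

25 notes in groups of 5 gives 25/5 = 5 statements.
Starts: Db5, Ab4, Eb4, Bb3, F3 — each down a 4th.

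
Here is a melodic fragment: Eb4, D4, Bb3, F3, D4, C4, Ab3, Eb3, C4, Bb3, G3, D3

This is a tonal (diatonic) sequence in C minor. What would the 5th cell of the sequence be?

Ab3 G3 Eb3 Bb2

The 4-note cells begin on Eb4, D4, C4 — each down a 2nd from the last.
Continuing the starts: Bb3 → Ab3.
So cell 5 is Ab3 G3 Eb3 Bb2.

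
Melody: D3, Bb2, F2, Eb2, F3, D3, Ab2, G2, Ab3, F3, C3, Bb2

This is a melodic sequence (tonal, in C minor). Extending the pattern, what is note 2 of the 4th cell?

Ab3

Grouping in 4s, the 2nd note of each cell is Bb2, D3, F3.
One more up a 3rd gives Ab3.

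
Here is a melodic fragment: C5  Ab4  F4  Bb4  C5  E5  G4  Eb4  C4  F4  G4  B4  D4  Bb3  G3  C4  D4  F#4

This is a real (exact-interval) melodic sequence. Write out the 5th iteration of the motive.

E3 C3 A2 D3 E3 G#3

The 6-note cells begin on C5, G4, D4 — each down a 4th from the last.
Carrying on: A3 → E3.
Statement 5 starts on E3 and keeps the same exact contour: E3 C3 A2 D3 E3 G#3.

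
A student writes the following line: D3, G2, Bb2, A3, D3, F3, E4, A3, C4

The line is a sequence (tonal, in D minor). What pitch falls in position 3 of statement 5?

With 3-note cells, note 3 of each statement runs Bb2, F3, C4.
Carrying that up a 5th forward: G4 → D5.

D5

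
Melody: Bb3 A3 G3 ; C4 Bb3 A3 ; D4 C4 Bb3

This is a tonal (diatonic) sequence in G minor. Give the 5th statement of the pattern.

F4 Eb4 D4

Taking 3-note groups, the heads are Bb3, C4, D4: the pattern moves up a 2nd.
Carrying on: Eb4 → F4.
From F4 the diatonic shape gives F4 Eb4 D4.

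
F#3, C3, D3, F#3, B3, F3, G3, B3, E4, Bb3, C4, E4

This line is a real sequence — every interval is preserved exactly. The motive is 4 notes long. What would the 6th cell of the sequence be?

G5 Db5 Eb5 G5

With a 4-note motive the entries are F#3, B3, E4, each up a 4th from the previous.
Extending up a 4th: A4 → D5 → G5.
Statement 6 starts on G5 and keeps the same exact contour: G5 Db5 Eb5 G5.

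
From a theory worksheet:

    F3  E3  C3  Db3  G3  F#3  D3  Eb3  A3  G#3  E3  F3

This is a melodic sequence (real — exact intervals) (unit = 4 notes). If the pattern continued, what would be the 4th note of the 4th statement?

G3

With 4-note cells, note 4 of each statement runs Db3, Eb3, F3.
One more up a 2nd gives G3.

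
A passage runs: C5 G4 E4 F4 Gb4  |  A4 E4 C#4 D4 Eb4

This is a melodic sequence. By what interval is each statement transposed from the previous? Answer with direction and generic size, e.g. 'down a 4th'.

The 5-note cells begin on C5, A4 — each down a 3rd from the last.
From C5 to A4: down a 3rd.

down a 3rd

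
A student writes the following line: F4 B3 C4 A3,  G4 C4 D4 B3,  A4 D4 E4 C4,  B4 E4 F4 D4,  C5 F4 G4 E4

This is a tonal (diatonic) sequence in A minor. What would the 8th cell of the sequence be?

F5 B4 C5 A4

With a 4-note motive the entries are F4, G4, A4, B4, C5, each up a 2nd from the previous.
Continuing the starts: D5 → E5 → F5.
Statement 8 starts on F5 and keeps the same diatonic contour: F5 B4 C5 A4.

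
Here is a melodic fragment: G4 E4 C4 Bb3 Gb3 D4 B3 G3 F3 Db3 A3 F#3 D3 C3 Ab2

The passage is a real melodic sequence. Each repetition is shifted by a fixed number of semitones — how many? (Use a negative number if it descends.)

Taking 5-note groups, the heads are G4, D4, A3: the pattern moves down a 4th.
G4 to D4 spans -5 semitones.

-5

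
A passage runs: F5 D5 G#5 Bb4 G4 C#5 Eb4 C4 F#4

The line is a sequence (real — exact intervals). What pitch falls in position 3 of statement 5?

With 3-note cells, note 3 of each statement runs G#5, C#5, F#4.
Extending down a 5th: B3 → E3.

E3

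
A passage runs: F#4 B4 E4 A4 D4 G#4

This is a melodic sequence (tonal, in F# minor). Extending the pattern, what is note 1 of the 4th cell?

C#4

With 2-note cells, note 1 of each statement runs F#4, E4, D4.
Each moves down a 2nd; the next is C#4.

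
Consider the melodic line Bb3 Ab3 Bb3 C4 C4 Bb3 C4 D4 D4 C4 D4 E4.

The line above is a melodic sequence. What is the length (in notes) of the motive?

There are 12 notes; a 4-note unit gives 3 cells:
Bb3 Ab3 Bb3 C4 | C4 Bb3 C4 D4 | D4 C4 D4 E4
That's a consistent up a 2nd shift per cell, and no other grouping gives one.

4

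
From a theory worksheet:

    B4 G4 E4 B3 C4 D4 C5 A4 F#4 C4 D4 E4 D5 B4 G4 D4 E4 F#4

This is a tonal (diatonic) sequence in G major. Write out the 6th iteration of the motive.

The 6-note cells begin on B4, C5, D5 — each up a 2nd from the last.
Extending up a 2nd: E5 → F#5 → G5.
Statement 6 starts on G5 and keeps the same diatonic contour: G5 E5 C5 G4 A4 B4.

G5 E5 C5 G4 A4 B4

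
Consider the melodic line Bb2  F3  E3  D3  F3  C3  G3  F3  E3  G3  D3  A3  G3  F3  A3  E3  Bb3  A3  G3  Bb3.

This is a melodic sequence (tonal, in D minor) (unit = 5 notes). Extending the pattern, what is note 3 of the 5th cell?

Bb3

Grouping in 5s, the 3rd note of each cell is E3, F3, G3, A3.
One more up a 2nd gives Bb3.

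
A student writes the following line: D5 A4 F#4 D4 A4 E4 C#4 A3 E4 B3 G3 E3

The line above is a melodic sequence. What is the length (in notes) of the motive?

4

Try groups of 4 (3 cells in 12 notes):
D5 A4 F#4 D4 | A4 E4 C#4 A3 | E4 B3 G3 E3
Every group is a transposition down a 4th of the one before; no shorter unit works.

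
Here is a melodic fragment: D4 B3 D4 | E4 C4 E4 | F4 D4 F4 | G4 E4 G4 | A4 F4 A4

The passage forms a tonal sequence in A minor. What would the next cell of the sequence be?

B4 G4 B4

The 3-note cells begin on D4, E4, F4, G4, A4 — each up a 2nd from the last.
So cell 6 is B4 G4 B4.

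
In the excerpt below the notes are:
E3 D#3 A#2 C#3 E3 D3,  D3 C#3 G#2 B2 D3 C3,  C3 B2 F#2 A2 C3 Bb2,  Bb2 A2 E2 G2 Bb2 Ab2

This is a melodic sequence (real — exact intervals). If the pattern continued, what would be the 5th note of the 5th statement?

Grouping in 6s, the 5th note of each cell is E3, D3, C3, Bb2.
One more down a 2nd gives Ab2.

Ab2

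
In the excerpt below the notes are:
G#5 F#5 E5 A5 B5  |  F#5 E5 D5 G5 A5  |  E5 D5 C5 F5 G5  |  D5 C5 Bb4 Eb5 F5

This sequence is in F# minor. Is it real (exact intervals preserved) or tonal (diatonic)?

real

Each cell has the same semitone pattern (-2, -2, 5, 2) — intervals are preserved exactly.
And G5 lies outside F# minor, so the sequence is real rather than tonal.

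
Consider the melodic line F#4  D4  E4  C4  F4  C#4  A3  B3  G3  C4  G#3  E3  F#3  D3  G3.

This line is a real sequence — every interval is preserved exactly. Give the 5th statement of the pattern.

A#2 F#2 G#2 E2 A2

Unit = 5 notes; the statements start on F#4, C#4, G#3, moving down a 4th each time.
Extending down a 4th: D#3 → A#2.
Statement 5 starts on A#2 and keeps the same exact contour: A#2 F#2 G#2 E2 A2.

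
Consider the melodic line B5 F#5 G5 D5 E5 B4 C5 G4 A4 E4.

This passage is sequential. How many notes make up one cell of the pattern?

10 notes total. Splitting into 5 groups of 2:
B5 F#5 | G5 D5 | E5 B4 | C5 G4 | A4 E4
Every group is a transposition down a 3rd of the one before; no shorter unit works.

2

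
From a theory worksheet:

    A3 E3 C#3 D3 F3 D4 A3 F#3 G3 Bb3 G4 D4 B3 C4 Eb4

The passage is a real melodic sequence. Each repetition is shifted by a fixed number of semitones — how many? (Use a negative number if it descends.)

Unit = 5 notes; the statements start on A3, D4, G4, moving up a 4th each time.
Counting half-steps from A3 to D4: 5.

5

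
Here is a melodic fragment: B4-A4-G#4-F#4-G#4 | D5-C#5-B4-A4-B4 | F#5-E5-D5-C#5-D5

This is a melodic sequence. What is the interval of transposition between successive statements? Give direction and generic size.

up a 3rd

With a 5-note motive the entries are B4, D5, F#5, each up a 3rd from the previous.
From B4 to D5: up a 3rd.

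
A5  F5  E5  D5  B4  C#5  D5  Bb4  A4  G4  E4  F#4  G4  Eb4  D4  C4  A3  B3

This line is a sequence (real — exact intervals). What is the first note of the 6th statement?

Taking 6-note groups, the heads are A5, D5, G4: the pattern moves down a 5th.
Extending the heads down a 5th: C4 → F3 → Bb2.

Bb2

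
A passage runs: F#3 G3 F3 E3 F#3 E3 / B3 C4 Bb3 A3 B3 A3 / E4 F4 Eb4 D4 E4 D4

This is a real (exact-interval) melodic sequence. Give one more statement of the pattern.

The 6-note cells begin on F#3, B3, E4 — each up a 4th from the last.
Statement 4 starts on A4 and keeps the same exact contour: A4 Bb4 Ab4 G4 A4 G4.

A4 Bb4 Ab4 G4 A4 G4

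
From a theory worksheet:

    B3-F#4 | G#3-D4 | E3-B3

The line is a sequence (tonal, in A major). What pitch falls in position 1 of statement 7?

D2

The unit is 2 notes. Position-1 pitches of the 3 shown cells: B3, G#3, E3.
Extending down a 3rd: C#3 → A2 → F#2 → D2.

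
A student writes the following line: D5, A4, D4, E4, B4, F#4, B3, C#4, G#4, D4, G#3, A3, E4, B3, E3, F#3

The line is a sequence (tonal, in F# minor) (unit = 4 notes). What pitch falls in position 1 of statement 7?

F#3

The unit is 4 notes. Position-1 pitches of the 4 shown cells: D5, B4, G#4, E4.
Each moves down a 3rd. Continuing: C#4 → A3 → F#3.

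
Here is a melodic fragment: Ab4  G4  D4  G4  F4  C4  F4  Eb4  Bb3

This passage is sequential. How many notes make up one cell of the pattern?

3

There are 9 notes; a 3-note unit gives 3 cells:
Ab4 G4 D4 | G4 F4 C4 | F4 Eb4 Bb3
Every group is a transposition down a 2nd of the one before; no shorter unit works.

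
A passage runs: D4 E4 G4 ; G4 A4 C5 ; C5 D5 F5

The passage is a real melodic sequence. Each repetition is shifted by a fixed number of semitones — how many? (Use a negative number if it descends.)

Taking 3-note groups, the heads are D4, G4, C5: the pattern moves up a 4th.
Counting half-steps from D4 to G4: 5.

5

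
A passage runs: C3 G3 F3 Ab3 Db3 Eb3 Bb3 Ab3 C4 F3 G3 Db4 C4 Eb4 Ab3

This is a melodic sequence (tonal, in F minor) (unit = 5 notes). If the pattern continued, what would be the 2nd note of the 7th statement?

Eb5

Grouping in 5s, the 2nd note of each cell is G3, Bb3, Db4.
Carrying that up a 3rd forward: F4 → Ab4 → C5 → Eb5.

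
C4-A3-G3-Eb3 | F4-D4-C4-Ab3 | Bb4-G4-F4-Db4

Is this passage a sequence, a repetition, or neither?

sequence

Each 4-note cell is the previous one transposed up a 4th.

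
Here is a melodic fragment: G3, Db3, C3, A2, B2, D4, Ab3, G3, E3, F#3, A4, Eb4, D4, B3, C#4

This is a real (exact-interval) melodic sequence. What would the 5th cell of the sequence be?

B5 F5 E5 C#5 D#5

The 5-note cells begin on G3, D4, A4 — each up a 5th from the last.
Continuing the starts: E5 → B5.
Statement 5 starts on B5 and keeps the same exact contour: B5 F5 E5 C#5 D#5.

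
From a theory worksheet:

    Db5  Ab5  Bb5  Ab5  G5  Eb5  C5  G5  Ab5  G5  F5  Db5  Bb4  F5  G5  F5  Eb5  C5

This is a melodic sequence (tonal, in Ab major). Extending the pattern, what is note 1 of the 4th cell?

Ab4

With 6-note cells, note 1 of each statement runs Db5, C5, Bb4.
Each moves down a 2nd; the next is Ab4.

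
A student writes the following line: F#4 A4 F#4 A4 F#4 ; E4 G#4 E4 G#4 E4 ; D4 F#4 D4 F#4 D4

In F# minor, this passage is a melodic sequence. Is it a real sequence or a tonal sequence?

tonal

Every note is diatonic to F# minor.
Cell 1 has +3 semitones from note 1 to 2, but cell 2 has +4 — the interval quality changes while the contour stays the same, which is the hallmark of a tonal sequence.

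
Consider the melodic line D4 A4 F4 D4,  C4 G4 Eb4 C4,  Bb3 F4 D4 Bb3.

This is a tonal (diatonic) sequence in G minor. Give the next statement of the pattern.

A3 Eb4 C4 A3

Taking 4-note groups, the heads are D4, C4, Bb3: the pattern moves down a 2nd.
Statement 4 starts on A3 and keeps the same diatonic contour: A3 Eb4 C4 A3.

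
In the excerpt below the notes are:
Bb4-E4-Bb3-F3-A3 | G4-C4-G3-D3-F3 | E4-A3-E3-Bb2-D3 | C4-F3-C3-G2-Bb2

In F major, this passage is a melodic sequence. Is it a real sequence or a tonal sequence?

Every note is diatonic to F major.
Cell 1 has -6 semitones from note 1 to 2, but cell 2 has -7 — the interval quality changes while the contour stays the same, which is the hallmark of a tonal sequence.

tonal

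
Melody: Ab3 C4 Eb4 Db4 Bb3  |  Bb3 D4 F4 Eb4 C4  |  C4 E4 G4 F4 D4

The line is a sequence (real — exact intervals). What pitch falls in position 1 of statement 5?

With 5-note cells, note 1 of each statement runs Ab3, Bb3, C4.
Carrying that up a 2nd forward: D4 → E4.

E4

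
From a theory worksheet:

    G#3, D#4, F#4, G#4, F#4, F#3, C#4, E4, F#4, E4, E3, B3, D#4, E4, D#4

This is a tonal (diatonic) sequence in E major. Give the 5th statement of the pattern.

Unit = 5 notes; the statements start on G#3, F#3, E3, moving down a 2nd each time.
Extending down a 2nd: D#3 → C#3.
From C#3 the diatonic shape gives C#3 G#3 B3 C#4 B3.

C#3 G#3 B3 C#4 B3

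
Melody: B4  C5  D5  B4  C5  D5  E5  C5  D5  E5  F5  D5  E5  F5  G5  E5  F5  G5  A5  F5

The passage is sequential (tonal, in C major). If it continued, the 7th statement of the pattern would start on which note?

A5

With a 4-note motive the entries are B4, C5, D5, E5, F5, each up a 2nd from the previous.
Extending the heads up a 2nd: G5 → A5.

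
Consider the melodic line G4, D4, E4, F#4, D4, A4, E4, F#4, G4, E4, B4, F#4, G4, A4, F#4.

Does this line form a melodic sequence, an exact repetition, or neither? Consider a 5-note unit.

sequence

Each 5-note cell is the previous one transposed up a 2nd.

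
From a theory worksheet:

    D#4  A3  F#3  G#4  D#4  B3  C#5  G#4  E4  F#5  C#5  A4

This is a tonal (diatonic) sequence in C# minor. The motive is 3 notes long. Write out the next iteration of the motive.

The 3-note cells begin on D#4, G#4, C#5, F#5 — each up a 4th from the last.
From B5 the diatonic shape gives B5 F#5 D#5.

B5 F#5 D#5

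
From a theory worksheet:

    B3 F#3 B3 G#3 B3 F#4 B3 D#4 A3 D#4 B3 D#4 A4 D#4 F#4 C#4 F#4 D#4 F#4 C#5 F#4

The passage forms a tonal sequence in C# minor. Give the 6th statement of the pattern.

The 7-note cells begin on B3, D#4, F#4 — each up a 3rd from the last.
Carrying on: A4 → C#5 → E5.
Statement 6 starts on E5 and keeps the same diatonic contour: E5 B4 E5 C#5 E5 B5 E5.

E5 B4 E5 C#5 E5 B5 E5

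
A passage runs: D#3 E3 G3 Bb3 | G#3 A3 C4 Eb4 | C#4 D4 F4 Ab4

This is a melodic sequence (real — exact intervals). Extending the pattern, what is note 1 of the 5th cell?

B4

Grouping in 4s, the 1st note of each cell is D#3, G#3, C#4.
Extending up a 4th: F#4 → B4.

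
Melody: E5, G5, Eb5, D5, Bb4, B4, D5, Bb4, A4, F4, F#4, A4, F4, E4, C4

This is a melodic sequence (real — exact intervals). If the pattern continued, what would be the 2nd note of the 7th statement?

C#3

Grouping in 5s, the 2nd note of each cell is G5, D5, A4.
Extending down a 4th: E4 → B3 → F#3 → C#3.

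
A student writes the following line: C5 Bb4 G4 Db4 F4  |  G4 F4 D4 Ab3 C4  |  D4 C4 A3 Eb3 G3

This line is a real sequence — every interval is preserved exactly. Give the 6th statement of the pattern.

B2 A2 F#2 C2 E2

With a 5-note motive the entries are C5, G4, D4, each down a 4th from the previous.
Continuing the starts: A3 → E3 → B2.
From B2 the exact shape gives B2 A2 F#2 C2 E2.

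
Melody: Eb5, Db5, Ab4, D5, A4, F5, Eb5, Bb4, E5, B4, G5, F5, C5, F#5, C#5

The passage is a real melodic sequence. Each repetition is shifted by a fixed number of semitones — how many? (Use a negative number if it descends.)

The 5-note cells begin on Eb5, F5, G5 — each up a 2nd from the last.
Eb5→F5 is 77 − 75 = 2 semitones.

2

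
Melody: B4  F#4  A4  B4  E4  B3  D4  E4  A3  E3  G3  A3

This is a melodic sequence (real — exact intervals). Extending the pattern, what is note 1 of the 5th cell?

Grouping in 4s, the 1st note of each cell is B4, E4, A3.
Extending down a 5th: D3 → G2.

G2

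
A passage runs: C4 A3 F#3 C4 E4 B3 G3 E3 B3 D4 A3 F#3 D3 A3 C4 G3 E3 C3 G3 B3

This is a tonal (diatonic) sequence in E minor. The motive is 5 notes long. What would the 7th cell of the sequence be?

The 5-note cells begin on C4, B3, A3, G3 — each down a 2nd from the last.
Carrying on: F#3 → E3 → D3.
Statement 7 starts on D3 and keeps the same diatonic contour: D3 B2 G2 D3 F#3.

D3 B2 G2 D3 F#3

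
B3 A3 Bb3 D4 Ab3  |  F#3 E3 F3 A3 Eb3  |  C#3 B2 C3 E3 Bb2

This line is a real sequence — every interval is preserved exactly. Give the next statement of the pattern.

G#2 F#2 G2 B2 F2

Unit = 5 notes; the statements start on B3, F#3, C#3, moving down a 4th each time.
So cell 4 is G#2 F#2 G2 B2 F2.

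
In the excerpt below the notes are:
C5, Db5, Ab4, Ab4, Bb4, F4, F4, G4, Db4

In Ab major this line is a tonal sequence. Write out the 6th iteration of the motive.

G3 Ab3 Eb3

The 3-note cells begin on C5, Ab4, F4 — each down a 3rd from the last.
Continuing the starts: Db4 → Bb3 → G3.
Statement 6 starts on G3 and keeps the same diatonic contour: G3 Ab3 Eb3.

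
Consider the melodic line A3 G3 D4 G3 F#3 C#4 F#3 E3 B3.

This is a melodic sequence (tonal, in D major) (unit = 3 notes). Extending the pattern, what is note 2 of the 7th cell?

With 3-note cells, note 2 of each statement runs G3, F#3, E3.
Each moves down a 2nd. Continuing: D3 → C#3 → B2 → A2.

A2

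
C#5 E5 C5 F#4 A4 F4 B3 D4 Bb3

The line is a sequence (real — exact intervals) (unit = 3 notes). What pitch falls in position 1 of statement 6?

D2

Grouping in 3s, the 1st note of each cell is C#5, F#4, B3.
Each moves down a 5th. Continuing: E3 → A2 → D2.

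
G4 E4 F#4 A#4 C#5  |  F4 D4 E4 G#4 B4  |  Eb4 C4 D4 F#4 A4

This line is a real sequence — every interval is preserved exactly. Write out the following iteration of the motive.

With a 5-note motive the entries are G4, F4, Eb4, each down a 2nd from the previous.
From Db4 the exact shape gives Db4 Bb3 C4 E4 G4.

Db4 Bb3 C4 E4 G4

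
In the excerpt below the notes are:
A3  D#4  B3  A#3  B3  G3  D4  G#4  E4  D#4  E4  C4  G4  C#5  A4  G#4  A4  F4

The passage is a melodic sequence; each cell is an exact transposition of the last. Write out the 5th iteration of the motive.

Taking 6-note groups, the heads are A3, D4, G4: the pattern moves up a 4th.
Continuing the starts: C5 → F5.
So cell 5 is F5 B5 G5 F#5 G5 Eb5.

F5 B5 G5 F#5 G5 Eb5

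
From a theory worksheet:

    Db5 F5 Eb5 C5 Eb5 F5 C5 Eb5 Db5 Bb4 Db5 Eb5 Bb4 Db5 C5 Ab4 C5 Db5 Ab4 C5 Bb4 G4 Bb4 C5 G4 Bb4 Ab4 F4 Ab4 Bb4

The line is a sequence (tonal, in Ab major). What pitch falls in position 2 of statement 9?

Grouping in 6s, the 2nd note of each cell is F5, Eb5, Db5, C5, Bb4.
Carrying that down a 2nd forward: Ab4 → G4 → F4 → Eb4.

Eb4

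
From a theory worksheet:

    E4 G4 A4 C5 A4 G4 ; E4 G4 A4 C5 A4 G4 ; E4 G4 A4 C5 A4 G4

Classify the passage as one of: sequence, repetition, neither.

repetition

Each 6-note cell is identical (E4 G4 A4 C5 A4 G4), restated at the same pitch.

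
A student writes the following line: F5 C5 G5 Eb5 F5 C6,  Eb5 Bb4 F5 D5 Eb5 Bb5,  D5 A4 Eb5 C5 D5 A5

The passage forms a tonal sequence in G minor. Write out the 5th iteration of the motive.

Bb4 F4 C5 A4 Bb4 F5

Taking 6-note groups, the heads are F5, Eb5, D5: the pattern moves down a 2nd.
Carrying on: C5 → Bb4.
So cell 5 is Bb4 F4 C5 A4 Bb4 F5.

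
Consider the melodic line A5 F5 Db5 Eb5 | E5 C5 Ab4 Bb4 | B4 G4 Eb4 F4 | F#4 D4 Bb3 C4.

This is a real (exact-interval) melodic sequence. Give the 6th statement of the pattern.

G#3 E3 C3 D3

Taking 4-note groups, the heads are A5, E5, B4, F#4: the pattern moves down a 4th.
Continuing the starts: C#4 → G#3.
From G#3 the exact shape gives G#3 E3 C3 D3.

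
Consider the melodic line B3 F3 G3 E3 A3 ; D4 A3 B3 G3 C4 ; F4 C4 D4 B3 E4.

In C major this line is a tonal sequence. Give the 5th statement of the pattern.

The 5-note cells begin on B3, D4, F4 — each up a 3rd from the last.
Continuing the starts: A4 → C5.
From C5 the diatonic shape gives C5 G4 A4 F4 B4.

C5 G4 A4 F4 B4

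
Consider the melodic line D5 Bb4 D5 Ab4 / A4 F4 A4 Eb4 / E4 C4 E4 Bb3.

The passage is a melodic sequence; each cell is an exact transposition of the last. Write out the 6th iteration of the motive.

C#3 A2 C#3 G2

With a 4-note motive the entries are D5, A4, E4, each down a 4th from the previous.
Extending down a 4th: B3 → F#3 → C#3.
From C#3 the exact shape gives C#3 A2 C#3 G2.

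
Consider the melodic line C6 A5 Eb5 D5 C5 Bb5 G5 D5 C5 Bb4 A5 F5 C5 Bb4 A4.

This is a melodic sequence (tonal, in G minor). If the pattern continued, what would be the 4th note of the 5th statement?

G4

The unit is 5 notes. Position-4 pitches of the 3 shown cells: D5, C5, Bb4.
Each moves down a 2nd. Continuing: A4 → G4.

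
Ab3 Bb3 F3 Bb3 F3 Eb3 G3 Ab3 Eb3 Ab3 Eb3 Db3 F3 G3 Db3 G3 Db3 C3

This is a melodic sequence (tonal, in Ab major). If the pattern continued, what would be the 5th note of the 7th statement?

G2

Grouping in 6s, the 5th note of each cell is F3, Eb3, Db3.
Carrying that down a 2nd forward: C3 → Bb2 → Ab2 → G2.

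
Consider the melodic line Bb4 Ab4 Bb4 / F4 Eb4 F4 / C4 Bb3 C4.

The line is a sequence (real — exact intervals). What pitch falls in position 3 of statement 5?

D3

Grouping in 3s, the 3rd note of each cell is Bb4, F4, C4.
Carrying that down a 4th forward: G3 → D3.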